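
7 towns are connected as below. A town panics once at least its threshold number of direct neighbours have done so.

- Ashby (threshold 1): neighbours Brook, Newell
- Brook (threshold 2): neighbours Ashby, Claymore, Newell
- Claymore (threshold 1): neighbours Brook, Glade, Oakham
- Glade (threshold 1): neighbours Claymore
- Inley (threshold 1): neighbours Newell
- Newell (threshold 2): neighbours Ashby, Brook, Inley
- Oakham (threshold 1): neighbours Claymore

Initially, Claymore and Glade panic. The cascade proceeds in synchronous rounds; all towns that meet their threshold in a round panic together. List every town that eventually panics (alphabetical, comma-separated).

Round 1 — Claymore, Glade panic (initial).
Round 2 — checking thresholds:
  Brook: 1 of 3 neighbours < 2, holds.
  Oakham: 1 of 1 neighbours ≥ 1, panics.
Round 3 — no new panics; cascade stops.

Claymore, Glade, Oakham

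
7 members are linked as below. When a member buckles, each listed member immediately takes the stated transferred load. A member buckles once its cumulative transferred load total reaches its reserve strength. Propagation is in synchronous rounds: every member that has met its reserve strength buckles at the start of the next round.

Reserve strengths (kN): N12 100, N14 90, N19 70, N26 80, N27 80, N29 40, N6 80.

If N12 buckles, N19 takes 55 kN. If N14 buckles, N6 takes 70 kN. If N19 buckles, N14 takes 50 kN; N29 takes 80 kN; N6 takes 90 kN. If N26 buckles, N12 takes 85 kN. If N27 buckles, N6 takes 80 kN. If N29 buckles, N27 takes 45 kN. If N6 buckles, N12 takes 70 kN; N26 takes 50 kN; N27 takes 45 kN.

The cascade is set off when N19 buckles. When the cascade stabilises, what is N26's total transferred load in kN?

Round 1 — N19 buckles (initial).
  N14: +50 → 50 < 90
  N29: +80 → 80 ≥ 40
  N6: +90 → 90 ≥ 80
Round 2 — N29, N6 buckle.
  N12: +70 → 70 < 100
  N26: +50 → 50 < 80
  N27: +45+45 → 90 ≥ 80
Round 3 — N27 buckles.
No further bucklings.

50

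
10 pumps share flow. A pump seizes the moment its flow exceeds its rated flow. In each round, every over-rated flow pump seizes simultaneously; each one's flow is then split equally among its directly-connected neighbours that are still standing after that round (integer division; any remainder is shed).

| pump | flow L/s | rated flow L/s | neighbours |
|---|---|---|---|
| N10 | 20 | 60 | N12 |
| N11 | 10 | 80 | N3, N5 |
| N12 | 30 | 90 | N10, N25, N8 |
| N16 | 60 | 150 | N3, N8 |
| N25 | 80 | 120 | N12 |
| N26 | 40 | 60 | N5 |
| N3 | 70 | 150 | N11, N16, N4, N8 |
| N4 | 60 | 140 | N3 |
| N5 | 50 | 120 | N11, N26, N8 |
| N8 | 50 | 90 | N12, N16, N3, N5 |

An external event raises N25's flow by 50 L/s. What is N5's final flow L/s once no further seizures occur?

93

Round 1 — N25 at 130 > 120. N25 seizes.
  N25 sheds 130 L/s to N12: 130 each.
    N12: 30+130 = 160 > 90
Round 2 — N12 seizes.
  N12 sheds 160 L/s to N10, N8: 80 each.
    N10: 20+80 = 100 > 60
    N8: 50+80 = 130 > 90
Round 3 — N10, N8 seize.
  N10 sheds 100 L/s: no online neighbours, lost.
  N8 sheds 130 L/s to N16, N3, N5: 43 each (1 lost).
    N16: 60+43 = 103 ≤ 150
    N3: 70+43 = 113 ≤ 150
    N5: 50+43 = 93 ≤ 120
No further seizures.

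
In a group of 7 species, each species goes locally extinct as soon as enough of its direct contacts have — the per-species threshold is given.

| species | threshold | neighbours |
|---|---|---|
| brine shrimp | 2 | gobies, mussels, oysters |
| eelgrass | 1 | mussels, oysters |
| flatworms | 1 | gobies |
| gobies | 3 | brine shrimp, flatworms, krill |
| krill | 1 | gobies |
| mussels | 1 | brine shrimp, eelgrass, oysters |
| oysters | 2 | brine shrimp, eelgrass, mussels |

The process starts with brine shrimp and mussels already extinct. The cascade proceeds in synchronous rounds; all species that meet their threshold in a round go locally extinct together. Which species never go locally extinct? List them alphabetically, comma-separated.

flatworms, gobies, krill

Round 1 — brine shrimp, mussels go locally extinct (initial).
Round 2 — checking thresholds:
  eelgrass: 1 of 2 neighbours ≥ 1, goes locally extinct.
  gobies: 1 of 3 neighbours < 3, holds.
  oysters: 2 of 3 neighbours ≥ 2, goes locally extinct.
Round 3 — no new extinctions; cascade stops.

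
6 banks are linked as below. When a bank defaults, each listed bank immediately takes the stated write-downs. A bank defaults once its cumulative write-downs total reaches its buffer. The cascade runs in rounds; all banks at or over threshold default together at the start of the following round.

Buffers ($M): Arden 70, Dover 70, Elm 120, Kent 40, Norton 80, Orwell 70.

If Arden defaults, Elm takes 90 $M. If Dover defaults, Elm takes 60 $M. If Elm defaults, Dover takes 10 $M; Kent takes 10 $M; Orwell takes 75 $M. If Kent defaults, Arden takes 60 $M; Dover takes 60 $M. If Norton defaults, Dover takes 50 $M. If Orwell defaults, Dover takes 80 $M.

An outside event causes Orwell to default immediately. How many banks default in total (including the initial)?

2

Round 1 — Orwell defaults (initial).
  Dover: +80 → 80 ≥ 70
Round 2 — Dover defaults.
  Elm: +60 → 60 < 120
No further defaults.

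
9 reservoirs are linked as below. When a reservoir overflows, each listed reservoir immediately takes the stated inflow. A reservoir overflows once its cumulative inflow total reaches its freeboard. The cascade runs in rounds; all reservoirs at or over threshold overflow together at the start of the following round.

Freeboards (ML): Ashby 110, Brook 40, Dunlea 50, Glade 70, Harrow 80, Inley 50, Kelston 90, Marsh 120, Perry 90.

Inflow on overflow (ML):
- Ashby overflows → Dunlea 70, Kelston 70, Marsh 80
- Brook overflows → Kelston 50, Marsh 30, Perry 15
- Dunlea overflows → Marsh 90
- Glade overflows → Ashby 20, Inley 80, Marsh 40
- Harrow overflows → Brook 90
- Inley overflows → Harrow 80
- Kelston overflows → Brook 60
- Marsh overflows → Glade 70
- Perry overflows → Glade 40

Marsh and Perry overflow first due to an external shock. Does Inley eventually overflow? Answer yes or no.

Round 1 — Marsh, Perry overflow (initial).
  Glade: +70+40 → 110 ≥ 70
Round 2 — Glade overflows.
  Ashby: +20 → 20 < 110
  Inley: +80 → 80 ≥ 50
Round 3 — Inley overflows.
  Harrow: +80 → 80 ≥ 80
Round 4 — Harrow overflows.
  Brook: +90 → 90 ≥ 40
Round 5 — Brook overflows.
  Kelston: +50 → 50 < 90
No further overflows.

yes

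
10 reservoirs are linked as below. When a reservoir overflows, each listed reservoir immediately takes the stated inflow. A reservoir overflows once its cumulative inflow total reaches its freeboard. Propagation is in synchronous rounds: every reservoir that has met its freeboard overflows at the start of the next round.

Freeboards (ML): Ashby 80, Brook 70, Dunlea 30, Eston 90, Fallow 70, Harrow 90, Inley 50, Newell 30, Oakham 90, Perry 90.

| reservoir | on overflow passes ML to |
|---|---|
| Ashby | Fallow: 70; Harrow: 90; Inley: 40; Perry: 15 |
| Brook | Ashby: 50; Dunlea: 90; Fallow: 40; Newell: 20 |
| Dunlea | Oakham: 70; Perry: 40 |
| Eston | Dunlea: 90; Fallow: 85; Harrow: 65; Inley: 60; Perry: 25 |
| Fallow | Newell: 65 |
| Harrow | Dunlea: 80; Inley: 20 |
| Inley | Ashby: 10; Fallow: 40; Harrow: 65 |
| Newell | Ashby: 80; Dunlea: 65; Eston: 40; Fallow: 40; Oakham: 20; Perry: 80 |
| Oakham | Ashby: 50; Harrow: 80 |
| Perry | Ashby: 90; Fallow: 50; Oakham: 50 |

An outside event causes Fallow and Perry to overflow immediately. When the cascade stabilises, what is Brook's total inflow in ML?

0

Round 1 — Fallow, Perry overflow (initial).
  Ashby: +90 → 90 ≥ 80
  Newell: +65 → 65 ≥ 30
  Oakham: +50 → 50 < 90
Round 2 — Ashby, Newell overflow.
  Dunlea: +65 → 65 ≥ 30
  Eston: +40 → 40 < 90
  Harrow: +90 → 90 ≥ 90
  Inley: +40 → 40 < 50
  Oakham: +20 → 70 < 90
Round 3 — Dunlea, Harrow overflow.
  Inley: +20 → 60 ≥ 50
  Oakham: +70 → 140 ≥ 90
Round 4 — Inley, Oakham overflow.
No further overflows.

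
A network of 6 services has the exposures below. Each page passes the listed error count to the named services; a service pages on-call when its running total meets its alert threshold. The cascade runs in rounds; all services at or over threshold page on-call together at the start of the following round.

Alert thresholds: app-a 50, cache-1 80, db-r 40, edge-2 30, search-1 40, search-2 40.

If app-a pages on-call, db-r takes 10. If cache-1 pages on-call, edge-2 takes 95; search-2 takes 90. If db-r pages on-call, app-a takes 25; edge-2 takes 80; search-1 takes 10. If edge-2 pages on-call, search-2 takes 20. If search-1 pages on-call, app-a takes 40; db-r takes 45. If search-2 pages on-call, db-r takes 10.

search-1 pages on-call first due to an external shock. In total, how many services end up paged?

Round 1 — search-1 pages on-call (initial).
  app-a: +40 → 40 < 50
  db-r: +45 → 45 ≥ 40
Round 2 — db-r pages on-call.
  app-a: +25 → 65 ≥ 50
  edge-2: +80 → 80 ≥ 30
Round 3 — app-a, edge-2 page on-call.
  search-2: +20 → 20 < 40
No further pages.

4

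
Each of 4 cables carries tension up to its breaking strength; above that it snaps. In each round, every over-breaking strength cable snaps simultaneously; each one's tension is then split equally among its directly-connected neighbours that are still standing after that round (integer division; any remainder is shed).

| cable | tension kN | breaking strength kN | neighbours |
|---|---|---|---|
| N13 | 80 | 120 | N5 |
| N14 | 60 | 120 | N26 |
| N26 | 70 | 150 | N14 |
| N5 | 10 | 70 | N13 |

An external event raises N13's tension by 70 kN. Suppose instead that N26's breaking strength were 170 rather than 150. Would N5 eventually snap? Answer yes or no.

With N26's breaking strength at 170:
Round 1 — N13 at 150 > 120. N13 snaps.
  N13 sheds 150 kN to N5: 150 each.
    N5: 10+150 = 160 > 70
Round 2 — N5 snaps.
  N5 sheds 160 kN: no online neighbours, lost.
No further breaks.

yes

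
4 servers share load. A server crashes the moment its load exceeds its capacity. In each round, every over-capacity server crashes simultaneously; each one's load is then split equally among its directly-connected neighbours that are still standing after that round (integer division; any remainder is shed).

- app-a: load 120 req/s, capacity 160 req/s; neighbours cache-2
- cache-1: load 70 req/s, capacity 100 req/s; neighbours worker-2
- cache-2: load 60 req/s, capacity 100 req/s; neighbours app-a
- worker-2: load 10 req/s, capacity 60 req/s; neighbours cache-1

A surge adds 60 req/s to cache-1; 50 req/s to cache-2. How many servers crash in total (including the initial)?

4

Round 1 — cache-1 at 130 > 100; cache-2 at 110 > 100. cache-1, cache-2 crash.
  cache-1 sheds 130 req/s to worker-2: 130 each.
    worker-2: 10+130 = 140 > 60
  cache-2 sheds 110 req/s to app-a: 110 each.
    app-a: 120+110 = 230 > 160
Round 2 — app-a, worker-2 crash.
  app-a sheds 230 req/s: no online neighbours, lost.
  worker-2 sheds 140 req/s: no online neighbours, lost.
No further crashes.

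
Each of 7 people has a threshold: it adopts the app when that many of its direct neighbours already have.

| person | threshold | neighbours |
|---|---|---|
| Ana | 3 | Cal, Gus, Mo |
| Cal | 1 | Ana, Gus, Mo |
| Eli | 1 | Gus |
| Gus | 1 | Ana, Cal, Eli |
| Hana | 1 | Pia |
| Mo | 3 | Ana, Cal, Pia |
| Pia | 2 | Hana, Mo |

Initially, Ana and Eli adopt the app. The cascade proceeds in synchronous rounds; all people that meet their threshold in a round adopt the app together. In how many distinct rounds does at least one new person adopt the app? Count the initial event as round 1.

2

Round 1 — Ana, Eli adopt the app (initial).
Round 2 — checking thresholds:
  Cal: 1 of 3 neighbours ≥ 1, adopts the app.
  Gus: 2 of 3 neighbours ≥ 1, adopts the app.
  Mo: 1 of 3 neighbours < 3, holds.
Round 3 — no new adoptions; cascade stops.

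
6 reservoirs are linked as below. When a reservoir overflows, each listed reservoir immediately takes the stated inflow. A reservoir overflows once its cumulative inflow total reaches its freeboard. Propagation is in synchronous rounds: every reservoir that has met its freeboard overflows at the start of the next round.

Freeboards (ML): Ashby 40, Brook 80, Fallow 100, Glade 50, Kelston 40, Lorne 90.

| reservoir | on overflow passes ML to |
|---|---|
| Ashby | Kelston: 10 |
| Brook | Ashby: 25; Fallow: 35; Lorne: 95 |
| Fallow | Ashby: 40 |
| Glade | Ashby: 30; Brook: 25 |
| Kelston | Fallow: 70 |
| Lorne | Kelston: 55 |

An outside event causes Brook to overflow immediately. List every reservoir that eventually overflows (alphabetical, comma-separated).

Ashby, Brook, Fallow, Kelston, Lorne

Round 1 — Brook overflows (initial).
  Ashby: +25 → 25 < 40
  Fallow: +35 → 35 < 100
  Lorne: +95 → 95 ≥ 90
Round 2 — Lorne overflows.
  Kelston: +55 → 55 ≥ 40
Round 3 — Kelston overflows.
  Fallow: +70 → 105 ≥ 100
Round 4 — Fallow overflows.
  Ashby: +40 → 65 ≥ 40
Round 5 — Ashby overflows.
No further overflows.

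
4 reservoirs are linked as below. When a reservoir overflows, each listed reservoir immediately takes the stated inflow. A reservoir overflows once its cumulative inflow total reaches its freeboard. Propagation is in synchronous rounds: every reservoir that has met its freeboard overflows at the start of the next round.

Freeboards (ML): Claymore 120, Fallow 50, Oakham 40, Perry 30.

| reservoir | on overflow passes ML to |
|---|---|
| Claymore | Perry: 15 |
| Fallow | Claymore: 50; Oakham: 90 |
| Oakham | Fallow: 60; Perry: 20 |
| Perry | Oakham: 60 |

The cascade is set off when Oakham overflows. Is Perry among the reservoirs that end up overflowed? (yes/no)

Round 1 — Oakham overflows (initial).
  Fallow: +60 → 60 ≥ 50
  Perry: +20 → 20 < 30
Round 2 — Fallow overflows.
  Claymore: +50 → 50 < 120
No further overflows.

no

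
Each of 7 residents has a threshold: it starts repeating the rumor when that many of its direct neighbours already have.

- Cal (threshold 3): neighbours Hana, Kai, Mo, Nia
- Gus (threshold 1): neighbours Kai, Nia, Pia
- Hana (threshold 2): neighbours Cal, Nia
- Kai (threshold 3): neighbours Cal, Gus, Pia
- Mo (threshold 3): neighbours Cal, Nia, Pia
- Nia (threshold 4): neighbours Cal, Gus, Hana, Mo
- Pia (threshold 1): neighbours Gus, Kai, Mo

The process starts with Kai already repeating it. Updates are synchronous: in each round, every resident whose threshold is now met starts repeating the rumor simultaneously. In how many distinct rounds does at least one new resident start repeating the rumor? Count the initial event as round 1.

Round 1 — Kai starts repeating the rumor (initial).
Round 2 — checking thresholds:
  Cal: 1 of 4 neighbours < 3, below threshold.
  Gus: 1 of 3 neighbours ≥ 1, starts repeating the rumor.
  Pia: 1 of 3 neighbours ≥ 1, starts repeating the rumor.
Round 3 — no new spreads; cascade stops.

2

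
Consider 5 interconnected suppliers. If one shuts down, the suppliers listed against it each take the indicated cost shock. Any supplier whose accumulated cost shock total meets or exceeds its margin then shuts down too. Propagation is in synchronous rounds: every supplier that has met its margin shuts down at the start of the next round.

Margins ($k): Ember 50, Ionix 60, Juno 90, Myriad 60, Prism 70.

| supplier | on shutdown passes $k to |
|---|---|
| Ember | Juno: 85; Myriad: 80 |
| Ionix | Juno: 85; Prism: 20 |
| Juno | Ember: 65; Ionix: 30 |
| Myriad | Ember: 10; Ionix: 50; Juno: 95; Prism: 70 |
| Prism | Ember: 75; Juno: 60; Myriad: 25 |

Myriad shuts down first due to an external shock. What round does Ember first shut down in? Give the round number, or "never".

3

Round 1 — Myriad shuts down (initial).
  Ember: +10 → 10 < 50
  Ionix: +50 → 50 < 60
  Juno: +95 → 95 ≥ 90
  Prism: +70 → 70 ≥ 70
Round 2 — Juno, Prism shut down.
  Ember: +65+75 → 150 ≥ 50
  Ionix: +30 → 80 ≥ 60
Round 3 — Ember, Ionix shut down.
No further shutdowns.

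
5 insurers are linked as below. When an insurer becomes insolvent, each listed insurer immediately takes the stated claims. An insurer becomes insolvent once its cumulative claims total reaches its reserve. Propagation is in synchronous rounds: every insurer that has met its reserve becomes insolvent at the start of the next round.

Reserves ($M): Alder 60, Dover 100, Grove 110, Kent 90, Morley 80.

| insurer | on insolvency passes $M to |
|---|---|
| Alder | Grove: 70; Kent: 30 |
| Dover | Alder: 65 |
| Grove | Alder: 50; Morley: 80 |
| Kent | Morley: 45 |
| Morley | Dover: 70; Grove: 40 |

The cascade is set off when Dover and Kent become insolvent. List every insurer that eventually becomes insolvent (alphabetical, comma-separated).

Round 1 — Dover, Kent become insolvent (initial).
  Alder: +65 → 65 ≥ 60
  Morley: +45 → 45 < 80
Round 2 — Alder becomes insolvent.
  Grove: +70 → 70 < 110
No further insolvencies.

Alder, Dover, Kent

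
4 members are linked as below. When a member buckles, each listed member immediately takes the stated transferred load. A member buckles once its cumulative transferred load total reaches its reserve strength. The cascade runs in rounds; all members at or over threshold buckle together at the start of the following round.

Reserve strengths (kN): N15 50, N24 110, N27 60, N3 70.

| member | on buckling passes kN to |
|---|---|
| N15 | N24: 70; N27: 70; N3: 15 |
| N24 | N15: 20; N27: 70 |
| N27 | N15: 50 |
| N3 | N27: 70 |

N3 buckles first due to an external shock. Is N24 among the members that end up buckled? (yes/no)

Round 1 — N3 buckles (initial).
  N27: +70 → 70 ≥ 60
Round 2 — N27 buckles.
  N15: +50 → 50 ≥ 50
Round 3 — N15 buckles.
  N24: +70 → 70 < 110
No further bucklings.

no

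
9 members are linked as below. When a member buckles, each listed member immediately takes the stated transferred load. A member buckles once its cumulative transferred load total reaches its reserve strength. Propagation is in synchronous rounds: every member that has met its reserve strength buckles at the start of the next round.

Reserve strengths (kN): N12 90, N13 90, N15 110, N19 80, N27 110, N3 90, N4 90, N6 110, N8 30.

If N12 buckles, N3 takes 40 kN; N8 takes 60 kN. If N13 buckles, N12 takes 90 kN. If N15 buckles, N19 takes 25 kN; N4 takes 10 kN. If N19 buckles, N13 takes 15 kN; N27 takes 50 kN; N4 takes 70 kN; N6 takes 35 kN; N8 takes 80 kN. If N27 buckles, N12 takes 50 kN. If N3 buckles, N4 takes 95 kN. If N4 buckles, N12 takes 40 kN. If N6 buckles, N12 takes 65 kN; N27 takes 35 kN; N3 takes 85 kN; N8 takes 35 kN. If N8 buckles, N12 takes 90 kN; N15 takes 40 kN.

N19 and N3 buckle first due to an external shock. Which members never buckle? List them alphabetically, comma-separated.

Round 1 — N19, N3 buckle (initial).
  N13: +15 → 15 < 90
  N27: +50 → 50 < 110
  N4: +70+95 → 165 ≥ 90
  N6: +35 → 35 < 110
  N8: +80 → 80 ≥ 30
Round 2 — N4, N8 buckle.
  N12: +40+90 → 130 ≥ 90
  N15: +40 → 40 < 110
Round 3 — N12 buckles.
No further bucklings.

N13, N15, N27, N6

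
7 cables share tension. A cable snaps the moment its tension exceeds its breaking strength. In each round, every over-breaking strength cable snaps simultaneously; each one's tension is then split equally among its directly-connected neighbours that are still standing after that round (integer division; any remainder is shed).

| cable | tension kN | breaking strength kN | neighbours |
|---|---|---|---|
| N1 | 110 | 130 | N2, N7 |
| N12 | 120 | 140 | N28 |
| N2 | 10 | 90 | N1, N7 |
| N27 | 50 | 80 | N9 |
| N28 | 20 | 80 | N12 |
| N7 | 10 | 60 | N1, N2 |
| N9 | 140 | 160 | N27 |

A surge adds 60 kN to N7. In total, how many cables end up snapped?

Round 1 — N7 at 70 > 60. N7 snaps.
  N7 sheds 70 kN to N1, N2: 35 each.
    N1: 110+35 = 145 > 130
    N2: 10+35 = 45 ≤ 90
Round 2 — N1 snaps.
  N1 sheds 145 kN to N2: 145 each.
    N2: 45+145 = 190 > 90
Round 3 — N2 snaps.
  N2 sheds 190 kN: no online neighbours, lost.
No further breaks.

3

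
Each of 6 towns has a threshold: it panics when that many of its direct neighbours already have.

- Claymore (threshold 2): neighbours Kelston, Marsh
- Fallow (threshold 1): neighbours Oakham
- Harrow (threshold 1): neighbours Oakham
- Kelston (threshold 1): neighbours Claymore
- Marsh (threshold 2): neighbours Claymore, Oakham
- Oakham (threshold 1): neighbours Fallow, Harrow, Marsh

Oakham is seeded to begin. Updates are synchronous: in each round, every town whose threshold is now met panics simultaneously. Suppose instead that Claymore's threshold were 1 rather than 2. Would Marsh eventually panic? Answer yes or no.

no

With Claymore's threshold at 1:
Round 1 — Oakham panics (initial).
Round 2 — checking thresholds:
  Fallow: 1 of 1 neighbours ≥ 1, panics.
  Harrow: 1 of 1 neighbours ≥ 1, panics.
  Marsh: 1 of 2 neighbours < 2, not yet.
Round 3 — no new panics; cascade stops.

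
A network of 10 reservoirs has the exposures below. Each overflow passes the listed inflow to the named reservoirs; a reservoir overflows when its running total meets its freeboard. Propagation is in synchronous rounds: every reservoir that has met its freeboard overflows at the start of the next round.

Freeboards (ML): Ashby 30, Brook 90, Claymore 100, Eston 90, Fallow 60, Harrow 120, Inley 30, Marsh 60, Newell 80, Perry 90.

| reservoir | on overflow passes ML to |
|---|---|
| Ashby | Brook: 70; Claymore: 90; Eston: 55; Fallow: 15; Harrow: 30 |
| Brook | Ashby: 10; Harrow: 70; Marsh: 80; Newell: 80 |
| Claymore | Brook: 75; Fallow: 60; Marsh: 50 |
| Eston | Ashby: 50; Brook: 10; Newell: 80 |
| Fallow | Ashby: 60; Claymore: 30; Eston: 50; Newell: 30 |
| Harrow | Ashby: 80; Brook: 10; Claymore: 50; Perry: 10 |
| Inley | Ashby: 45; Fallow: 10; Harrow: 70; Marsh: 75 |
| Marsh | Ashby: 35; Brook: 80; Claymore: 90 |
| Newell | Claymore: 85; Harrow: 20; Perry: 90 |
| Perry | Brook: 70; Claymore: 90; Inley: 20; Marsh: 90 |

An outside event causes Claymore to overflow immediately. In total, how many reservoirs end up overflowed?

Round 1 — Claymore overflows (initial).
  Brook: +75 → 75 < 90
  Fallow: +60 → 60 ≥ 60
  Marsh: +50 → 50 < 60
Round 2 — Fallow overflows.
  Ashby: +60 → 60 ≥ 30
  Eston: +50 → 50 < 90
  Newell: +30 → 30 < 80
Round 3 — Ashby overflows.
  Brook: +70 → 145 ≥ 90
  Eston: +55 → 105 ≥ 90
  Harrow: +30 → 30 < 120
Round 4 — Brook, Eston overflow.
  Harrow: +70 → 100 < 120
  Marsh: +80 → 130 ≥ 60
  Newell: +80+80 → 190 ≥ 80
Round 5 — Marsh, Newell overflow.
  Harrow: +20 → 120 ≥ 120
  Perry: +90 → 90 ≥ 90
Round 6 — Harrow, Perry overflow.
  Inley: +20 → 20 < 30
No further overflows.

9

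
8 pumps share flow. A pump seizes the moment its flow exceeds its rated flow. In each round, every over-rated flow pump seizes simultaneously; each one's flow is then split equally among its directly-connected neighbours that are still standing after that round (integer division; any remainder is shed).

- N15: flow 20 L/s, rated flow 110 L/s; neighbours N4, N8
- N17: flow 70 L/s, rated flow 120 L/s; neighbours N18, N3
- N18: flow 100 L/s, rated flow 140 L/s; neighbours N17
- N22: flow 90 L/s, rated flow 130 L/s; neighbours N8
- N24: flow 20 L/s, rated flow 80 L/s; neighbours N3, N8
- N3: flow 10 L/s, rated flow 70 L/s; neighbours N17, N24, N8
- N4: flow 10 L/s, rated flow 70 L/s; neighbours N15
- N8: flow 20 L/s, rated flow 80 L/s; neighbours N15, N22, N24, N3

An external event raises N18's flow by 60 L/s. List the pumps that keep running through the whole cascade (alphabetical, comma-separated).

Round 1 — N18 at 160 > 140. N18 seizes.
  N18 sheds 160 L/s to N17: 160 each.
    N17: 70+160 = 230 > 120
Round 2 — N17 seizes.
  N17 sheds 230 L/s to N3: 230 each.
    N3: 10+230 = 240 > 70
Round 3 — N3 seizes.
  N3 sheds 240 L/s to N24, N8: 120 each.
    N24: 20+120 = 140 > 80
    N8: 20+120 = 140 > 80
Round 4 — N24, N8 seize.
  N24 sheds 140 L/s: no online neighbours, lost.
  N8 sheds 140 L/s to N15, N22: 70 each.
    N15: 20+70 = 90 ≤ 110
    N22: 90+70 = 160 > 130
Round 5 — N22 seizes.
  N22 sheds 160 L/s: no online neighbours, lost.
No further seizures.

N15, N4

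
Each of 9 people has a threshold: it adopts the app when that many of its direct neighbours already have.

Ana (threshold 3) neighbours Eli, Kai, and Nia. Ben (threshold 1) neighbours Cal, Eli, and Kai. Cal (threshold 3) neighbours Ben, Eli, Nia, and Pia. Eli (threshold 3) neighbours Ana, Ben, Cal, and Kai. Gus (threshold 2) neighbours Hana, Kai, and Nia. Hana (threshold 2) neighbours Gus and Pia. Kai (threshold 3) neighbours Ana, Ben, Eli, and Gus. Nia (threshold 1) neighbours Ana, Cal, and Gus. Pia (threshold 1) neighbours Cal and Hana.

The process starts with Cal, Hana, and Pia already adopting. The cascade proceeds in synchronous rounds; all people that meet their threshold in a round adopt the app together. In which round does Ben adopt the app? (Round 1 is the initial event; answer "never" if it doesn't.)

Round 1 — Cal, Hana, Pia adopt the app (initial).
Round 2 — checking thresholds:
  Ben: 1 of 3 neighbours ≥ 1, adopts the app.
  Eli: 1 of 4 neighbours < 3, below threshold.
  Gus: 1 of 3 neighbours < 2, below threshold.
  Nia: 1 of 3 neighbours ≥ 1, adopts the app.
Round 3 — checking thresholds:
  Ana: 1 of 3 neighbours < 3, below threshold.
  Eli: 2 of 4 neighbours < 3, below threshold.
  Gus: 2 of 3 neighbours ≥ 2, adopts the app.
  Kai: 1 of 4 neighbours < 3, below threshold.
Round 4 — no new adoptions; cascade stops.

2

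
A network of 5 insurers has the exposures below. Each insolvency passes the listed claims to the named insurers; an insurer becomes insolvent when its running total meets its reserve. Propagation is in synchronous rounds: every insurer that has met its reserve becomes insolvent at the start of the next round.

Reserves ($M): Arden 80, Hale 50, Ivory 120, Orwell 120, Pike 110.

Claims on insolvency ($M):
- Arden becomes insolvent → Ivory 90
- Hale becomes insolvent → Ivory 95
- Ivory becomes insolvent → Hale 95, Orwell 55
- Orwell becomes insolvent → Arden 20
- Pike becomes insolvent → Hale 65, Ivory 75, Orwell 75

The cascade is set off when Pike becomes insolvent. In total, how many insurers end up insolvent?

Round 1 — Pike becomes insolvent (initial).
  Hale: +65 → 65 ≥ 50
  Ivory: +75 → 75 < 120
  Orwell: +75 → 75 < 120
Round 2 — Hale becomes insolvent.
  Ivory: +95 → 170 ≥ 120
Round 3 — Ivory becomes insolvent.
  Orwell: +55 → 130 ≥ 120
Round 4 — Orwell becomes insolvent.
  Arden: +20 → 20 < 80
No further insolvencies.

4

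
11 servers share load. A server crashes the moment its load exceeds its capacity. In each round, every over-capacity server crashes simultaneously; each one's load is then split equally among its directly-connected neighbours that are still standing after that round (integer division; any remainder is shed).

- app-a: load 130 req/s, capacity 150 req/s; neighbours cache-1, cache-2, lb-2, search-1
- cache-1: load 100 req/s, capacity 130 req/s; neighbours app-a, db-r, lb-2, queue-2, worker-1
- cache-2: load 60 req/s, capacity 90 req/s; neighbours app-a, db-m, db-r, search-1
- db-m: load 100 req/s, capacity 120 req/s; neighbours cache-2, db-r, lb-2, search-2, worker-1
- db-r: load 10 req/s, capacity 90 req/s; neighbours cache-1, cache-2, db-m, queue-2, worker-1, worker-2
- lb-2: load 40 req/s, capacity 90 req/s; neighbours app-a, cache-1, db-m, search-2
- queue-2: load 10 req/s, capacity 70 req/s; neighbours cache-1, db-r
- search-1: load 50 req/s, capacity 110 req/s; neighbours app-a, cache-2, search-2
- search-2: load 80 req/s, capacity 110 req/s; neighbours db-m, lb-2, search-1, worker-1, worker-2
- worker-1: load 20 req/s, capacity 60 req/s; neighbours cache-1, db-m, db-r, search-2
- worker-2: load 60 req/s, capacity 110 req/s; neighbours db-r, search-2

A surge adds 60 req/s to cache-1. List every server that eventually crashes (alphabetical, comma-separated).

app-a, cache-1, cache-2, db-m, db-r, lb-2, queue-2, search-1, search-2, worker-1, worker-2

Round 1 — cache-1 at 160 > 130. cache-1 crashes.
  cache-1 sheds 160 req/s to app-a, db-r, lb-2, queue-2, worker-1: 32 each.
    app-a: 130+32 = 162 > 150
    db-r: 10+32 = 42 ≤ 90
    lb-2: 40+32 = 72 ≤ 90
    queue-2: 10+32 = 42 ≤ 70
    worker-1: 20+32 = 52 ≤ 60
Round 2 — app-a crashes.
  app-a sheds 162 req/s to cache-2, lb-2, search-1: 54 each.
    cache-2: 60+54 = 114 > 90
    lb-2: 72+54 = 126 > 90
    search-1: 50+54 = 104 ≤ 110
Round 3 — cache-2, lb-2 crash.
  cache-2 sheds 114 req/s to db-m, db-r, search-1: 38 each.
    db-m: 100+38 = 138 > 120
    db-r: 42+38 = 80 ≤ 90
    search-1: 104+38 = 142 > 110
  lb-2 sheds 126 req/s to db-m, search-2: 63 each.
    db-m: 138+63 = 201 > 120
    search-2: 80+63 = 143 > 110
Round 4 — db-m, search-1, search-2 crash.
  db-m sheds 201 req/s to db-r, worker-1: 100 each (1 lost).
    db-r: 80+100 = 180 > 90
    worker-1: 52+100 = 152 > 60
  search-1 sheds 142 req/s: no online neighbours, lost.
  search-2 sheds 143 req/s to worker-1, worker-2: 71 each (1 lost).
    worker-1: 152+71 = 223 > 60
    worker-2: 60+71 = 131 > 110
Round 5 — db-r, worker-1, worker-2 crash.
  db-r sheds 180 req/s to queue-2: 180 each.
    queue-2: 42+180 = 222 > 70
  worker-1 sheds 223 req/s: no online neighbours, lost.
  worker-2 sheds 131 req/s: no online neighbours, lost.
Round 6 — queue-2 crashes.
  queue-2 sheds 222 req/s: no online neighbours, lost.
No further crashes.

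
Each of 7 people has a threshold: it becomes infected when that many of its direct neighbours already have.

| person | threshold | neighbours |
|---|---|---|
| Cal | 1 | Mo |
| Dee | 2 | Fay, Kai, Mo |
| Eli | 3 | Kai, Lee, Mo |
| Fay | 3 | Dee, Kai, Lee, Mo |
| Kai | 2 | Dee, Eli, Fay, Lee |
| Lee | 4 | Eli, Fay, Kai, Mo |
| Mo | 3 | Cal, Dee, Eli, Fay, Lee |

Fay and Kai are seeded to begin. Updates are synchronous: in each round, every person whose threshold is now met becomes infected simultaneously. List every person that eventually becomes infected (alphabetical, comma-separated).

Round 1 — Fay, Kai become infected (initial).
Round 2 — checking thresholds:
  Dee: 2 of 3 neighbours ≥ 2, becomes infected.
  Eli: 1 of 3 neighbours < 3, below threshold.
  Lee: 2 of 4 neighbours < 4, below threshold.
  Mo: 1 of 5 neighbours < 3, below threshold.
Round 3 — no new infections; cascade stops.

Dee, Fay, Kai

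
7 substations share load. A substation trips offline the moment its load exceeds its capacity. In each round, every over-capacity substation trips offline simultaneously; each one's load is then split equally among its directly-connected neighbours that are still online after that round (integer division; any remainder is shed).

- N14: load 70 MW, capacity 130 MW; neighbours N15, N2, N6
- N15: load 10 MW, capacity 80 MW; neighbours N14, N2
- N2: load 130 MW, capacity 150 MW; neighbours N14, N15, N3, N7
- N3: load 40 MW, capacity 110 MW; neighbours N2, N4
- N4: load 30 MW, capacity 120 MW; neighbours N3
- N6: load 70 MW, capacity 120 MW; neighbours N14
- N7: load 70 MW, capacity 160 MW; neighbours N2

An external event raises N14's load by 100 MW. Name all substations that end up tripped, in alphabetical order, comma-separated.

N14, N15, N2, N6

Round 1 — N14 at 170 > 130. N14 trips offline.
  N14 sheds 170 MW to N15, N2, N6: 56 each (2 lost).
    N15: 10+56 = 66 ≤ 80
    N2: 130+56 = 186 > 150
    N6: 70+56 = 126 > 120
Round 2 — N2, N6 trip offline.
  N2 sheds 186 MW to N15, N3, N7: 62 each.
    N15: 66+62 = 128 > 80
    N3: 40+62 = 102 ≤ 110
    N7: 70+62 = 132 ≤ 160
  N6 sheds 126 MW: no online neighbours, lost.
Round 3 — N15 trips offline.
  N15 sheds 128 MW: no online neighbours, lost.
No further trips.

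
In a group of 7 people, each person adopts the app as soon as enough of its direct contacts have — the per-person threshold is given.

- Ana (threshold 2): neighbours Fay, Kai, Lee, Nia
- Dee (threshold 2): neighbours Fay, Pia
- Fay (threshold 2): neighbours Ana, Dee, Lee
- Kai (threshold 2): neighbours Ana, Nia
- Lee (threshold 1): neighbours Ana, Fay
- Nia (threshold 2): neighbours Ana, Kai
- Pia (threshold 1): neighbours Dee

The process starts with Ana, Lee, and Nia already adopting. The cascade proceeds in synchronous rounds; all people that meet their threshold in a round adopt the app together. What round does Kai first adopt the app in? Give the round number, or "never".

Round 1 — Ana, Lee, Nia adopt the app (initial).
Round 2 — checking thresholds:
  Fay: 2 of 3 neighbours ≥ 2, adopts the app.
  Kai: 2 of 2 neighbours ≥ 2, adopts the app.
Round 3 — no new adoptions; cascade stops.

2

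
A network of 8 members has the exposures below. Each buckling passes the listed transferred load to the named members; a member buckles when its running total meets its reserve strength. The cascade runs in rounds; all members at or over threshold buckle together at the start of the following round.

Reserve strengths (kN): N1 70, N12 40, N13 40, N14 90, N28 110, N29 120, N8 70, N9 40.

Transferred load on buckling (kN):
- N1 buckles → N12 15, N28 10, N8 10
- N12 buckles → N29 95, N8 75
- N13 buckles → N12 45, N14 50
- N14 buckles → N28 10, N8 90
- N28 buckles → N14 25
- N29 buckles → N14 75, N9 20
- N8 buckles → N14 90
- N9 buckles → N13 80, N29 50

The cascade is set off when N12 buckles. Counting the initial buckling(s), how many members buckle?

3

Round 1 — N12 buckles (initial).
  N29: +95 → 95 < 120
  N8: +75 → 75 ≥ 70
Round 2 — N8 buckles.
  N14: +90 → 90 ≥ 90
Round 3 — N14 buckles.
  N28: +10 → 10 < 110
No further bucklings.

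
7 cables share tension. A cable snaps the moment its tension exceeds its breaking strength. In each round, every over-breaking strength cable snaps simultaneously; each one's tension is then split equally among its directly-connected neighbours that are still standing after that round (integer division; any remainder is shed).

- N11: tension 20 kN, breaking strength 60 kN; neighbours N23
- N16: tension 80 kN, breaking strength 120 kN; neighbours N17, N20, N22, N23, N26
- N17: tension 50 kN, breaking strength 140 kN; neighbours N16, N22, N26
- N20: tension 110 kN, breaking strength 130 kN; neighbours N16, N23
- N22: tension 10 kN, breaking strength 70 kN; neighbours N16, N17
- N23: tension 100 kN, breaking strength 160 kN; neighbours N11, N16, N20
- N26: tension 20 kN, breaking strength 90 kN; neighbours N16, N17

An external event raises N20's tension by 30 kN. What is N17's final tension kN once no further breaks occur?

100

Round 1 — N20 at 140 > 130. N20 snaps.
  N20 sheds 140 kN to N16, N23: 70 each.
    N16: 80+70 = 150 > 120
    N23: 100+70 = 170 > 160
Round 2 — N16, N23 snap.
  N16 sheds 150 kN to N17, N22, N26: 50 each.
    N17: 50+50 = 100 ≤ 140
    N22: 10+50 = 60 ≤ 70
    N26: 20+50 = 70 ≤ 90
  N23 sheds 170 kN to N11: 170 each.
    N11: 20+170 = 190 > 60
Round 3 — N11 snaps.
  N11 sheds 190 kN: no online neighbours, lost.
No further breaks.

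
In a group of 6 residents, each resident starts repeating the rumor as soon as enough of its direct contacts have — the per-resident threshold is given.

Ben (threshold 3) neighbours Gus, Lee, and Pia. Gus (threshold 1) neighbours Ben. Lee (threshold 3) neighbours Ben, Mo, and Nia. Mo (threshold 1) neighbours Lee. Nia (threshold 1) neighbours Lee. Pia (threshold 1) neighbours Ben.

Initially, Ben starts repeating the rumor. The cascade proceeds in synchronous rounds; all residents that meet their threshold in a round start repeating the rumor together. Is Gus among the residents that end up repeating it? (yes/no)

yes

Round 1 — Ben starts repeating the rumor (initial).
Round 2 — checking thresholds:
  Gus: 1 of 1 neighbours ≥ 1, starts repeating the rumor.
  Lee: 1 of 3 neighbours < 3, holds.
  Pia: 1 of 1 neighbours ≥ 1, starts repeating the rumor.
Round 3 — no new spreads; cascade stops.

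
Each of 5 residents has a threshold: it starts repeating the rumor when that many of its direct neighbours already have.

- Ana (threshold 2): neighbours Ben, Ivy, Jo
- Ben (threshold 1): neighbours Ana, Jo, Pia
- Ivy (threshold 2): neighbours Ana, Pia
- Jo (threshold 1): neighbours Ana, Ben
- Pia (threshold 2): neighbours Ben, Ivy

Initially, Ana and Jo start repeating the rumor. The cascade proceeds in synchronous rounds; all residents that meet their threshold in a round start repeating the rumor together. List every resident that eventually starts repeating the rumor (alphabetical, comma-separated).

Ana, Ben, Jo

Round 1 — Ana, Jo start repeating the rumor (initial).
Round 2 — checking thresholds:
  Ben: 2 of 3 neighbours ≥ 1, starts repeating the rumor.
  Ivy: 1 of 2 neighbours < 2, below threshold.
Round 3 — no new spreads; cascade stops.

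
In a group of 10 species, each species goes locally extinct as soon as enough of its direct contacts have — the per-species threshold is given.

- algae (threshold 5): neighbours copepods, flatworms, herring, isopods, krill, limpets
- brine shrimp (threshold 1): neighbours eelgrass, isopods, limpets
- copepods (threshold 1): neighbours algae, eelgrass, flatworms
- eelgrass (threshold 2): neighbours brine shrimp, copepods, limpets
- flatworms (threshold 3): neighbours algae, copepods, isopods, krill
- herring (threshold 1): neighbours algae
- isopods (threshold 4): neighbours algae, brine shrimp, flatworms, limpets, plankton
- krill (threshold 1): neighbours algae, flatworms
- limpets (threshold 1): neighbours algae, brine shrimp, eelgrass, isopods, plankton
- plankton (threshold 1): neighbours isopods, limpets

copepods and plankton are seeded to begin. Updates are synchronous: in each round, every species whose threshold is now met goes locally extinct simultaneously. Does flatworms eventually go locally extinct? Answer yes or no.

no

Round 1 — copepods, plankton go locally extinct (initial).
Round 2 — checking thresholds:
  algae: 1 of 6 neighbours < 5, not yet.
  eelgrass: 1 of 3 neighbours < 2, not yet.
  flatworms: 1 of 4 neighbours < 3, not yet.
  isopods: 1 of 5 neighbours < 4, not yet.
  limpets: 1 of 5 neighbours ≥ 1, goes locally extinct.
Round 3 — checking thresholds:
  algae: 2 of 6 neighbours < 5, not yet.
  brine shrimp: 1 of 3 neighbours ≥ 1, goes locally extinct.
  eelgrass: 2 of 3 neighbours ≥ 2, goes locally extinct.
  flatworms: 1 of 4 neighbours < 3, not yet.
  isopods: 2 of 5 neighbours < 4, not yet.
Round 4 — no new extinctions; cascade stops.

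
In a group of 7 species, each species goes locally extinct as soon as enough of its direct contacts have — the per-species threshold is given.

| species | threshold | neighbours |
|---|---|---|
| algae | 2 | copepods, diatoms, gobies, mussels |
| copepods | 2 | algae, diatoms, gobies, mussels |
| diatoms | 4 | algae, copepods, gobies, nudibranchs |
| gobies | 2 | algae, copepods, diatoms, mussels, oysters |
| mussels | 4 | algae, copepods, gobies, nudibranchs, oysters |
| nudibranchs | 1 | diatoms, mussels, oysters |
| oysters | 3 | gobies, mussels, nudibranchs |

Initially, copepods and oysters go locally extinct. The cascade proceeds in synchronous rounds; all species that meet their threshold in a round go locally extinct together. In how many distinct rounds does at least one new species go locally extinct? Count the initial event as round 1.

4

Round 1 — copepods, oysters go locally extinct (initial).
Round 2 — checking thresholds:
  algae: 1 of 4 neighbours < 2, holds.
  diatoms: 1 of 4 neighbours < 4, holds.
  gobies: 2 of 5 neighbours ≥ 2, goes locally extinct.
  mussels: 2 of 5 neighbours < 4, holds.
  nudibranchs: 1 of 3 neighbours ≥ 1, goes locally extinct.
Round 3 — checking thresholds:
  algae: 2 of 4 neighbours ≥ 2, goes locally extinct.
  diatoms: 3 of 4 neighbours < 4, holds.
  mussels: 4 of 5 neighbours ≥ 4, goes locally extinct.
Round 4 — checking thresholds:
  diatoms: 4 of 4 neighbours ≥ 4, goes locally extinct.
Round 5 — no new extinctions; cascade stops.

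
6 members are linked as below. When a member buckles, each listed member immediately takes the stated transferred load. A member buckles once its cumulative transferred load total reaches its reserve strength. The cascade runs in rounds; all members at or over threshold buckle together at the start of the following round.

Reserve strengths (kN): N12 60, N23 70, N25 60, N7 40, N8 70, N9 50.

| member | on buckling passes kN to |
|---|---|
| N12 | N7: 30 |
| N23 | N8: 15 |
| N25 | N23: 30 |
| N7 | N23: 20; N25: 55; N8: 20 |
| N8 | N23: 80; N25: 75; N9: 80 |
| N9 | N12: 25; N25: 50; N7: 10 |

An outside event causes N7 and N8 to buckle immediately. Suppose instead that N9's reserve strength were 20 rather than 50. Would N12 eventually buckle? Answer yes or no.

With N9's reserve strength at 20:
Round 1 — N7, N8 buckle (initial).
  N23: +20+80 → 100 ≥ 70
  N25: +55+75 → 130 ≥ 60
  N9: +80 → 80 ≥ 20
Round 2 — N23, N25, N9 buckle.
  N12: +25 → 25 < 60
No further bucklings.

no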